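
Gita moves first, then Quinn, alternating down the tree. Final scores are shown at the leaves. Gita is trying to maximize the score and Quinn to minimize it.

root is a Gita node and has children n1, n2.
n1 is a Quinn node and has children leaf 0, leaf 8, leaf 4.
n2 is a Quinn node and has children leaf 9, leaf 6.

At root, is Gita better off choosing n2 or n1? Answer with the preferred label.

n2 (Quinn): min(9, 6) = 6
n1 (Quinn): min(0, 8, 4) = 0
Gita prefers the higher value; n2=6, n1=0. n2 is better since 6 > 0.

n2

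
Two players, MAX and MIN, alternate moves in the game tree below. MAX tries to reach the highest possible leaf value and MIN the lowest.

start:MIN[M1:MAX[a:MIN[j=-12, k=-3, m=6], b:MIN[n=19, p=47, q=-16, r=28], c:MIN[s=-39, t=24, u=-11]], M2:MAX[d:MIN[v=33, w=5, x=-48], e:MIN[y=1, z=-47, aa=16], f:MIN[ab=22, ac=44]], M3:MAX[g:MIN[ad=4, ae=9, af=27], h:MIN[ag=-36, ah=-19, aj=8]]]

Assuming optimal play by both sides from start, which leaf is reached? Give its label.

j

a (MIN): min(-12, -3, 6) = -12
b (MIN): min(19, 47, -16, 28) = -16
c (MIN): min(-39, 24, -11) = -39
M1 (MAX): max(-12, -16, -39) = -12
d (MIN): min(33, 5, -48) = -48
e (MIN): min(1, -47, 16) = -47
f (MIN): min(22, 44) = 22
M2 (MAX): max(-48, -47, 22) = 22
g (MIN): min(4, 9, 27) = 4
h (MIN): min(-36, -19, 8) = -36
M3 (MAX): max(4, -36) = 4
start (MIN): min(-12, 22, 4) = -12
At start, MIN picks M1 (lowest: -12).
At M1, MAX picks a (highest: -12).
At a, MIN picks j (lowest: -12).
Terminal value -12.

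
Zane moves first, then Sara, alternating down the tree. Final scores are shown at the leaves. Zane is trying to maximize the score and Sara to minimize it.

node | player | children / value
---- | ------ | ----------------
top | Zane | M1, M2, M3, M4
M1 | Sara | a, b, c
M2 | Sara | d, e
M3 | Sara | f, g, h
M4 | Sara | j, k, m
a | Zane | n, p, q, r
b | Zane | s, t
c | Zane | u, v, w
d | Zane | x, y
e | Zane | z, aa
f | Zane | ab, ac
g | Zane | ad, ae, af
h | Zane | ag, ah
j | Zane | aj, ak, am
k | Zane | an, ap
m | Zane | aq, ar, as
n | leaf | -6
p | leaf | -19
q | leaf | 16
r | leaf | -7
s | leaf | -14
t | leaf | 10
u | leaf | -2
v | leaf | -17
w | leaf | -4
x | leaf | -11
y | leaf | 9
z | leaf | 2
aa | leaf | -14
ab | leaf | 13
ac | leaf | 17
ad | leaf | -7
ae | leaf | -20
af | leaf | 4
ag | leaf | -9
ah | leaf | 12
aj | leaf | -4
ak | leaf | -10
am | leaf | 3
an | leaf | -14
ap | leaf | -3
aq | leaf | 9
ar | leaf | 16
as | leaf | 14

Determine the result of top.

a (Zane): max(-6, -19, 16, -7) = 16
b (Zane): max(-14, 10) = 10
c (Zane): max(-2, -17, -4) = -2
M1 (Sara): min(16, 10, -2) = -2
d (Zane): max(-11, 9) = 9
e (Zane): max(2, -14) = 2
M2 (Sara): min(9, 2) = 2
f (Zane): max(13, 17) = 17
g (Zane): max(-7, -20, 4) = 4
h (Zane): max(-9, 12) = 12
M3 (Sara): min(17, 4, 12) = 4
j (Zane): max(-4, -10, 3) = 3
k (Zane): max(-14, -3) = -3
m (Zane): max(9, 16, 14) = 16
M4 (Sara): min(3, -3, 16) = -3
top (Zane): max(-2, 2, 4, -3) = 4

4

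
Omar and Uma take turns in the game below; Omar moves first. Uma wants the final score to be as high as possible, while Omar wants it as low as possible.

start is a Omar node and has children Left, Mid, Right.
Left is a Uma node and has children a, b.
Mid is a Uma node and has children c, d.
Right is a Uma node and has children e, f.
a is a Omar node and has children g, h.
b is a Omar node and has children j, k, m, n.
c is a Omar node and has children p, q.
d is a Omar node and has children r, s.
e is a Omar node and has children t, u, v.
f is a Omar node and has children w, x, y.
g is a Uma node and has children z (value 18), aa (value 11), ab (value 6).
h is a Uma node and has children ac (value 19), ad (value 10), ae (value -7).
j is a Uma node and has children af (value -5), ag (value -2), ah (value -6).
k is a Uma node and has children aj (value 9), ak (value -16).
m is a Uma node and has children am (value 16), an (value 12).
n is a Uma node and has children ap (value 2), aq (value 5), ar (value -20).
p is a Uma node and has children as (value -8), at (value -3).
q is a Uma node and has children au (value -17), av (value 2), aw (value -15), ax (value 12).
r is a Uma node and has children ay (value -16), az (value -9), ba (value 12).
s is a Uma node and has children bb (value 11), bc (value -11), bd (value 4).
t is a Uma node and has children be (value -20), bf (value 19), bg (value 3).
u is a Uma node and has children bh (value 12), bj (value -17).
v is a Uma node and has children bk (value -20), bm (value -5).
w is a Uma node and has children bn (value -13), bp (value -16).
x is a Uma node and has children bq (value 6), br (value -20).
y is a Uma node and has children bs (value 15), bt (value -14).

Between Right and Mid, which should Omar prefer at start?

Right

t (Uma): max(-20, 19, 3) = 19
u (Uma): max(12, -17) = 12
v (Uma): max(-20, -5) = -5
e (Omar): min(19, 12, -5) = -5
w (Uma): max(-13, -16) = -13
x (Uma): max(6, -20) = 6
y (Uma): max(15, -14) = 15
f (Omar): min(-13, 6, 15) = -13
Right (Uma): max(-5, -13) = -5
p (Uma): max(-8, -3) = -3
q (Uma): max(-17, 2, -15, 12) = 12
c (Omar): min(-3, 12) = -3
r (Uma): max(-16, -9, 12) = 12
s (Uma): max(11, -11, 4) = 11
d (Omar): min(12, 11) = 11
Mid (Uma): max(-3, 11) = 11
Omar prefers the lower value; Right=-5, Mid=11. Right is better since -5 < 11.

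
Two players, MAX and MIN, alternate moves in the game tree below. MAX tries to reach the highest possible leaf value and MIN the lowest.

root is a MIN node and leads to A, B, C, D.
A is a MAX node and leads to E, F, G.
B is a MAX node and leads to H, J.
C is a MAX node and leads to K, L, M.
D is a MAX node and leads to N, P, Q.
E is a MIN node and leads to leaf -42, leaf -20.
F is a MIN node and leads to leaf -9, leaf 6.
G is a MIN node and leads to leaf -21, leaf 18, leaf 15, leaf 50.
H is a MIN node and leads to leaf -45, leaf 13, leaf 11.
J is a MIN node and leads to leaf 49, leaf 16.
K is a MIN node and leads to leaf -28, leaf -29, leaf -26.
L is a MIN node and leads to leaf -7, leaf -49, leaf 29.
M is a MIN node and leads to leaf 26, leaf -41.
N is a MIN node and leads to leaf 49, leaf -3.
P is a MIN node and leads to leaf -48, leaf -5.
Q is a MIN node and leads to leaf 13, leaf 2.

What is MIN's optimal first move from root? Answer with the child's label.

E (MIN): min(-42, -20) = -42
F (MIN): min(-9, 6) = -9
G (MIN): min(-21, 18, 15, 50) = -21
A (MAX): max(-42, -9, -21) = -9
H (MIN): min(-45, 13, 11) = -45
J (MIN): min(49, 16) = 16
B (MAX): max(-45, 16) = 16
K (MIN): min(-28, -29, -26) = -29
L (MIN): min(-7, -49, 29) = -49
M (MIN): min(26, -41) = -41
C (MAX): max(-29, -49, -41) = -29
N (MIN): min(49, -3) = -3
P (MIN): min(-48, -5) = -48
Q (MIN): min(13, 2) = 2
D (MAX): max(-3, -48, 2) = 2
root (MIN): min(-9, 16, -29, 2) = -29
MIN at root wants the lowest of {A=-9, B=16, C=-29, D=2}, so chooses C.

C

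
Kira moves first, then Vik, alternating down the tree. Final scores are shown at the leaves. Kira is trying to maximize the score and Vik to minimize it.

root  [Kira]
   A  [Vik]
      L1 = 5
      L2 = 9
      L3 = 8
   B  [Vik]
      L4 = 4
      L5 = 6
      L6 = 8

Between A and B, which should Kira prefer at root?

A (Vik): min(5, 9, 8) = 5
B (Vik): min(4, 6, 8) = 4
Kira prefers the higher value; A=5, B=4. A is better since 5 > 4.

A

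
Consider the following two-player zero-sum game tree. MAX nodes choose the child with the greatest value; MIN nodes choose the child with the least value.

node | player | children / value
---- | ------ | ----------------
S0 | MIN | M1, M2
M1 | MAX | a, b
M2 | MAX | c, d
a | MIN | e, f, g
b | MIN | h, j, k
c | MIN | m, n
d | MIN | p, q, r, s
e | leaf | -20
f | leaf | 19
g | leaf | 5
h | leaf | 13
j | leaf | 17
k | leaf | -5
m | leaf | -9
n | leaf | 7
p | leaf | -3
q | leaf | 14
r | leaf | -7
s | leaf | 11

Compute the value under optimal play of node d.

-7

d (MIN): min(-3, 14, -7, 11) = -7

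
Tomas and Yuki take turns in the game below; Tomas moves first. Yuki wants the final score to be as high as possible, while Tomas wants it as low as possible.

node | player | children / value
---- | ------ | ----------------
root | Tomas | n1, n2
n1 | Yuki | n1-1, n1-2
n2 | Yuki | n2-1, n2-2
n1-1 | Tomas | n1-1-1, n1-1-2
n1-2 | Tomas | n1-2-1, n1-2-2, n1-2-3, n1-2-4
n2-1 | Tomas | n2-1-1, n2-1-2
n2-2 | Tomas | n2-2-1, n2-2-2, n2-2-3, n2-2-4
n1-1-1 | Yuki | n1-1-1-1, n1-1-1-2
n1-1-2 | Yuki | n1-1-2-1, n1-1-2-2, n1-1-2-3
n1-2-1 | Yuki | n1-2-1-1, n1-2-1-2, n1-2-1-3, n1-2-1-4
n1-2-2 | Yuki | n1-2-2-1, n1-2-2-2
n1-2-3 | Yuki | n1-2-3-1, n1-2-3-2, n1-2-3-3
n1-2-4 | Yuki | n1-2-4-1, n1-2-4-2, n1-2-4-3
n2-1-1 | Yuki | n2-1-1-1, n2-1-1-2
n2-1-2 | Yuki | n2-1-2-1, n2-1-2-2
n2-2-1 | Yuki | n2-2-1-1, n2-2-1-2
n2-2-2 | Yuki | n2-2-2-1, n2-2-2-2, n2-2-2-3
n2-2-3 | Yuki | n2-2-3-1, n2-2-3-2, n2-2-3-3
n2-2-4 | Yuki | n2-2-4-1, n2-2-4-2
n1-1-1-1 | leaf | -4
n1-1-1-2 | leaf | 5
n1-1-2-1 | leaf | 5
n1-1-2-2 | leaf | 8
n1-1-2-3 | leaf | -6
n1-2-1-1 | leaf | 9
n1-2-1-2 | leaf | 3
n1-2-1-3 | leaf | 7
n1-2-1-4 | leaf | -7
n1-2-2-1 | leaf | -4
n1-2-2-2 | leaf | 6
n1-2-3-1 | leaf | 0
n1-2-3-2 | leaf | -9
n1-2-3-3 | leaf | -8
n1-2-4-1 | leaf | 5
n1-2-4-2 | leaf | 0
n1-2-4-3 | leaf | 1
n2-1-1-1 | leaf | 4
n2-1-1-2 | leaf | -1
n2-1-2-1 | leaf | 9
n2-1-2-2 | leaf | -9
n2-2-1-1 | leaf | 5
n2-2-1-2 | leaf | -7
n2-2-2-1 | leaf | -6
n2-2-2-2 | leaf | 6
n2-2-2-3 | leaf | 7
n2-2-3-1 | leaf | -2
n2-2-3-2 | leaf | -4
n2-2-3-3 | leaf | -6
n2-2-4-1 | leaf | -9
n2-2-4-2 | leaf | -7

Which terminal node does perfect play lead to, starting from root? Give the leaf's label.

n1-1-1 (Yuki): max(-4, 5) = 5
n1-1-2 (Yuki): max(5, 8, -6) = 8
n1-1 (Tomas): min(5, 8) = 5
n1-2-1 (Yuki): max(9, 3, 7, -7) = 9
n1-2-2 (Yuki): max(-4, 6) = 6
n1-2-3 (Yuki): max(0, -9, -8) = 0
n1-2-4 (Yuki): max(5, 0, 1) = 5
n1-2 (Tomas): min(9, 6, 0, 5) = 0
n1 (Yuki): max(5, 0) = 5
n2-1-1 (Yuki): max(4, -1) = 4
n2-1-2 (Yuki): max(9, -9) = 9
n2-1 (Tomas): min(4, 9) = 4
n2-2-1 (Yuki): max(5, -7) = 5
n2-2-2 (Yuki): max(-6, 6, 7) = 7
n2-2-3 (Yuki): max(-2, -4, -6) = -2
n2-2-4 (Yuki): max(-9, -7) = -7
n2-2 (Tomas): min(5, 7, -2, -7) = -7
n2 (Yuki): max(4, -7) = 4
root (Tomas): min(5, 4) = 4
At root, Tomas picks n2 (lowest: 4).
At n2, Yuki picks n2-1 (highest: 4).
At n2-1, Tomas picks n2-1-1 (lowest: 4).
At n2-1-1, Yuki picks n2-1-1-1 (highest: 4).
Terminal value 4.

n2-1-1-1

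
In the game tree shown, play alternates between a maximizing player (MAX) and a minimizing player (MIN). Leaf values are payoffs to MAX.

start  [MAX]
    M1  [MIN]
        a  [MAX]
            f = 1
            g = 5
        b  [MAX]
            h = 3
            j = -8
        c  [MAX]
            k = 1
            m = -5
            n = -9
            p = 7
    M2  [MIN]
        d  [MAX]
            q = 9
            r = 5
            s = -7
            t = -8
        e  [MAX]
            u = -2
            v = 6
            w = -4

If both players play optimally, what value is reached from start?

6

a (MAX): max(1, 5) = 5
b (MAX): max(3, -8) = 3
c (MAX): max(1, -5, -9, 7) = 7
M1 (MIN): min(5, 3, 7) = 3
d (MAX): max(9, 5, -7, -8) = 9
e (MAX): max(-2, 6, -4) = 6
M2 (MIN): min(9, 6) = 6
start (MAX): max(3, 6) = 6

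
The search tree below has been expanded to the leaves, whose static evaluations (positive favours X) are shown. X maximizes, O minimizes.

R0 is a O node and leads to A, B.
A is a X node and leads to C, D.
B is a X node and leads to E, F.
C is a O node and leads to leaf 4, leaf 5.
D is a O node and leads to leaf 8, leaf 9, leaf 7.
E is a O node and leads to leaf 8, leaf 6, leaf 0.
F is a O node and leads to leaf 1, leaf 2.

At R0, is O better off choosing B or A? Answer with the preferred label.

E (O): min(8, 6, 0) = 0
F (O): min(1, 2) = 1
B (X): max(0, 1) = 1
C (O): min(4, 5) = 4
D (O): min(8, 9, 7) = 7
A (X): max(4, 7) = 7
O prefers the lower value; B=1, A=7. B is better since 1 < 7.

B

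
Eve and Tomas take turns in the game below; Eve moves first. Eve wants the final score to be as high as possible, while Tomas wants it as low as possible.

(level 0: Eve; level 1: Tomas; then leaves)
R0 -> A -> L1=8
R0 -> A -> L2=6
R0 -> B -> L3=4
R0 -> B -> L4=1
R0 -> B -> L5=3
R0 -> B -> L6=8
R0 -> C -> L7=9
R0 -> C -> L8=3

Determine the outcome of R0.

6

A (Tomas): min(8, 6) = 6
B (Tomas): min(4, 1, 3, 8) = 1
C (Tomas): min(9, 3) = 3
R0 (Eve): max(6, 1, 3) = 6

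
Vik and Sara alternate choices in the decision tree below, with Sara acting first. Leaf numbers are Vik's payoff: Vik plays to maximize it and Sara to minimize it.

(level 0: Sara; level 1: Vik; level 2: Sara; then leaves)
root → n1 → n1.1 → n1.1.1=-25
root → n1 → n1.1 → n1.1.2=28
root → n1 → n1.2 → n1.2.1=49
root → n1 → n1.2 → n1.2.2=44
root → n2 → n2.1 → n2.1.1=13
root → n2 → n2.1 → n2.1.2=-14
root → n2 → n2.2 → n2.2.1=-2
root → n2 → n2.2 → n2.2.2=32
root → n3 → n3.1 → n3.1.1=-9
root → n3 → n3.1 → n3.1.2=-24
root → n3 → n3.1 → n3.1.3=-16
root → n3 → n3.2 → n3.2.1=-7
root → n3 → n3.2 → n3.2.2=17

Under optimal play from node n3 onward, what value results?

n3.1 (Sara): min(-9, -24, -16) = -24
n3.2 (Sara): min(-7, 17) = -7
n3 (Vik): max(-24, -7) = -7

-7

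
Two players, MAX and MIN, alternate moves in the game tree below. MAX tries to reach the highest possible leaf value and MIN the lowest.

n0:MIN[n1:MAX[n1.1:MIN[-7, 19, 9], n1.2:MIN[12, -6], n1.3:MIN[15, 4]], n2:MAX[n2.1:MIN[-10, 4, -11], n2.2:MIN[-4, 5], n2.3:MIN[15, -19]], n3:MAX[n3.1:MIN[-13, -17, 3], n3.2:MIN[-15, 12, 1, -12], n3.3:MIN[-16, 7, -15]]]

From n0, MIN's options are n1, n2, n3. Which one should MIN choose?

n3

n1.1 (MIN): min(-7, 19, 9) = -7
n1.2 (MIN): min(12, -6) = -6
n1.3 (MIN): min(15, 4) = 4
n1 (MAX): max(-7, -6, 4) = 4
n2.1 (MIN): min(-10, 4, -11) = -11
n2.2 (MIN): min(-4, 5) = -4
n2.3 (MIN): min(15, -19) = -19
n2 (MAX): max(-11, -4, -19) = -4
n3.1 (MIN): min(-13, -17, 3) = -17
n3.2 (MIN): min(-15, 12, 1, -12) = -15
n3.3 (MIN): min(-16, 7, -15) = -16
n3 (MAX): max(-17, -15, -16) = -15
n0 (MIN): min(4, -4, -15) = -15
MIN at n0 wants the lowest of {n1=4, n2=-4, n3=-15}, so chooses n3.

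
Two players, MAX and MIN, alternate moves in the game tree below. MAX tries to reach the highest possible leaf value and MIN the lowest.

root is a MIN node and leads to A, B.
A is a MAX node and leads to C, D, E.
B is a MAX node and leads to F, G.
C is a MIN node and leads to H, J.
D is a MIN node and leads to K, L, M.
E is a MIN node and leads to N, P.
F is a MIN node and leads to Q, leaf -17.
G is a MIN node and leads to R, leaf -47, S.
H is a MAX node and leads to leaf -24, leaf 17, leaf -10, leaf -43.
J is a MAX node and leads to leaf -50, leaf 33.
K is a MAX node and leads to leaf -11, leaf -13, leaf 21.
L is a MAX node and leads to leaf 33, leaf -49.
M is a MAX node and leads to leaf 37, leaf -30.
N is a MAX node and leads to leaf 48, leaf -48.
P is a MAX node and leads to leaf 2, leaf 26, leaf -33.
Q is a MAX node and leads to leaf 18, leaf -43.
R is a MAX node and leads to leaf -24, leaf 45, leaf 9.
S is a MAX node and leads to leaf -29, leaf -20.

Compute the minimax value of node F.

-17

Q (MAX): max(18, -43) = 18
F (MIN): min(18, -17) = -17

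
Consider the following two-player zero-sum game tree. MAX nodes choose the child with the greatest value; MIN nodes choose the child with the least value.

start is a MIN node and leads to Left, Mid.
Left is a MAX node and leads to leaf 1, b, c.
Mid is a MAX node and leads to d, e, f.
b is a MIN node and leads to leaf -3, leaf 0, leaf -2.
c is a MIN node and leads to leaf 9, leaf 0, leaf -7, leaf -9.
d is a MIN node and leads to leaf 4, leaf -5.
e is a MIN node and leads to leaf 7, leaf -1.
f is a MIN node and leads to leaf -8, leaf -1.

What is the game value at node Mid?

d (MIN): min(4, -5) = -5
e (MIN): min(7, -1) = -1
f (MIN): min(-8, -1) = -8
Mid (MAX): max(-5, -1, -8) = -1

-1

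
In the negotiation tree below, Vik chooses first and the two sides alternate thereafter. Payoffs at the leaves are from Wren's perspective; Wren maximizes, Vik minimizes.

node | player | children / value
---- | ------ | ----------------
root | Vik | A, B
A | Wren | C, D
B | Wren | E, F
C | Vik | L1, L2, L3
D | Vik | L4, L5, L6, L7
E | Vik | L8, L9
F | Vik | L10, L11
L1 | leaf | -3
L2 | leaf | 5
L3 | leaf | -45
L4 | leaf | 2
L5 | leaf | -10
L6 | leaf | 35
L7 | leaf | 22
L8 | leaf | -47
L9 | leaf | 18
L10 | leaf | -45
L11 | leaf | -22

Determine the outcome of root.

-45

C (Vik): min(-3, 5, -45) = -45
D (Vik): min(2, -10, 35, 22) = -10
A (Wren): max(-45, -10) = -10
E (Vik): min(-47, 18) = -47
F (Vik): min(-45, -22) = -45
B (Wren): max(-47, -45) = -45
root (Vik): min(-10, -45) = -45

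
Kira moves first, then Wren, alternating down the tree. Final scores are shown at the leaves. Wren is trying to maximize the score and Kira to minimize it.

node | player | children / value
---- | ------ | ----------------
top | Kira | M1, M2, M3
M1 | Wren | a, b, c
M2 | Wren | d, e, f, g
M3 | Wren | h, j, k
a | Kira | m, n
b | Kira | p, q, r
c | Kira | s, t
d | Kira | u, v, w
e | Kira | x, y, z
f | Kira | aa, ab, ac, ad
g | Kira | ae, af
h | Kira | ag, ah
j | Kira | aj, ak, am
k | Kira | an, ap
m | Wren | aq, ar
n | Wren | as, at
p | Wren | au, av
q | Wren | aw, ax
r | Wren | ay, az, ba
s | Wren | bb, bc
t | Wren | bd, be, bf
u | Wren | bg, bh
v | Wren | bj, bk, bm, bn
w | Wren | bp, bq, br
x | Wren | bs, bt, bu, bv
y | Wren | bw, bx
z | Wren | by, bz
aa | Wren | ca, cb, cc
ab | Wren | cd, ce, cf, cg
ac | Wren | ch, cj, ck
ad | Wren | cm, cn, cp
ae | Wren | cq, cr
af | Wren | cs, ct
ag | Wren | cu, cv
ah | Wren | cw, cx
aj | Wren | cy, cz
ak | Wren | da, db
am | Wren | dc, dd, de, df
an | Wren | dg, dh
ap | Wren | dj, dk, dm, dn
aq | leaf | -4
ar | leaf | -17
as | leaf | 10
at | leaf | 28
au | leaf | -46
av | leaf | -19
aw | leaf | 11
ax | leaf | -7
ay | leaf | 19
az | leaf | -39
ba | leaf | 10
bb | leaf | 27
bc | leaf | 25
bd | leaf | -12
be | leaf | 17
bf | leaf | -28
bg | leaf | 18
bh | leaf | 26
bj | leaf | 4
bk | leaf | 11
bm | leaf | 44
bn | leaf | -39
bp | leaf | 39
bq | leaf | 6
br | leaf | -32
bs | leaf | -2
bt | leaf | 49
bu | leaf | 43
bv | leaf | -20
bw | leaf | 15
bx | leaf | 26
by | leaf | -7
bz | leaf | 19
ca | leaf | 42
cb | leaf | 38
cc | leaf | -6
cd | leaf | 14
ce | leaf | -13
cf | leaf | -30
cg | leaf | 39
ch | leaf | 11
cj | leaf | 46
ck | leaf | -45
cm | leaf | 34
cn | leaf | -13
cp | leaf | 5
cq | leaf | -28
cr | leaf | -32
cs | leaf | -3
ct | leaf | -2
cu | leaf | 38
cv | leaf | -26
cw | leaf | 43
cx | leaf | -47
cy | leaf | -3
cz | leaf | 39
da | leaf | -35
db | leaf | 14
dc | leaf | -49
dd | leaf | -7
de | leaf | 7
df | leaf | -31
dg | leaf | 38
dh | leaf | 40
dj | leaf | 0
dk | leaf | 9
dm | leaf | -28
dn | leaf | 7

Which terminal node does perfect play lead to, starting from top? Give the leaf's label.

be

m (Wren): max(-4, -17) = -4
n (Wren): max(10, 28) = 28
a (Kira): min(-4, 28) = -4
p (Wren): max(-46, -19) = -19
q (Wren): max(11, -7) = 11
r (Wren): max(19, -39, 10) = 19
b (Kira): min(-19, 11, 19) = -19
s (Wren): max(27, 25) = 27
t (Wren): max(-12, 17, -28) = 17
c (Kira): min(27, 17) = 17
M1 (Wren): max(-4, -19, 17) = 17
u (Wren): max(18, 26) = 26
v (Wren): max(4, 11, 44, -39) = 44
w (Wren): max(39, 6, -32) = 39
d (Kira): min(26, 44, 39) = 26
x (Wren): max(-2, 49, 43, -20) = 49
y (Wren): max(15, 26) = 26
z (Wren): max(-7, 19) = 19
e (Kira): min(49, 26, 19) = 19
aa (Wren): max(42, 38, -6) = 42
ab (Wren): max(14, -13, -30, 39) = 39
ac (Wren): max(11, 46, -45) = 46
ad (Wren): max(34, -13, 5) = 34
f (Kira): min(42, 39, 46, 34) = 34
ae (Wren): max(-28, -32) = -28
af (Wren): max(-3, -2) = -2
g (Kira): min(-28, -2) = -28
M2 (Wren): max(26, 19, 34, -28) = 34
ag (Wren): max(38, -26) = 38
ah (Wren): max(43, -47) = 43
h (Kira): min(38, 43) = 38
aj (Wren): max(-3, 39) = 39
ak (Wren): max(-35, 14) = 14
am (Wren): max(-49, -7, 7, -31) = 7
j (Kira): min(39, 14, 7) = 7
an (Wren): max(38, 40) = 40
ap (Wren): max(0, 9, -28, 7) = 9
k (Kira): min(40, 9) = 9
M3 (Wren): max(38, 7, 9) = 38
top (Kira): min(17, 34, 38) = 17
At top, Kira picks M1 (lowest: 17).
At M1, Wren picks c (highest: 17).
At c, Kira picks t (lowest: 17).
At t, Wren picks be (highest: 17).
Terminal value 17.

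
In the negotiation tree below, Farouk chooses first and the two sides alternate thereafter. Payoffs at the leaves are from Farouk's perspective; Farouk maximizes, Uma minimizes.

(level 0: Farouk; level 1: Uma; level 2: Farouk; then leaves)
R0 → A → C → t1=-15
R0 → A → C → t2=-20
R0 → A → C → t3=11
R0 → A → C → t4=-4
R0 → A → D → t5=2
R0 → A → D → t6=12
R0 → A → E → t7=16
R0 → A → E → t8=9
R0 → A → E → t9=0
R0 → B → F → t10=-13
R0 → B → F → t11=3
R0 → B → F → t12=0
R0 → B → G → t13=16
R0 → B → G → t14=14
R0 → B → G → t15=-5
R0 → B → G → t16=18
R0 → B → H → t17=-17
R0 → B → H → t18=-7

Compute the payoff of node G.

18

G (Farouk): max(16, 14, -5, 18) = 18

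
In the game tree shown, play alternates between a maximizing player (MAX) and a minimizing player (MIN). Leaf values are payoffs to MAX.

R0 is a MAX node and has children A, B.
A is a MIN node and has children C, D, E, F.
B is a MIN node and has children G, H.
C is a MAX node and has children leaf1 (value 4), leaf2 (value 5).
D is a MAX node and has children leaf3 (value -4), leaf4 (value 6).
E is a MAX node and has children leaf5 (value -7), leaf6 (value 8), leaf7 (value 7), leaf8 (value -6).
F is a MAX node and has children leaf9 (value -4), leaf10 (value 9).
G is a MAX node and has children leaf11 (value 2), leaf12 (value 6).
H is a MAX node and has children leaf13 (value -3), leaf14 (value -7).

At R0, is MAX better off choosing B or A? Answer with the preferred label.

G (MAX): max(2, 6) = 6
H (MAX): max(-3, -7) = -3
B (MIN): min(6, -3) = -3
C (MAX): max(4, 5) = 5
D (MAX): max(-4, 6) = 6
E (MAX): max(-7, 8, 7, -6) = 8
F (MAX): max(-4, 9) = 9
A (MIN): min(5, 6, 8, 9) = 5
MAX prefers the higher value; B=-3, A=5. A is better since 5 > -3.

A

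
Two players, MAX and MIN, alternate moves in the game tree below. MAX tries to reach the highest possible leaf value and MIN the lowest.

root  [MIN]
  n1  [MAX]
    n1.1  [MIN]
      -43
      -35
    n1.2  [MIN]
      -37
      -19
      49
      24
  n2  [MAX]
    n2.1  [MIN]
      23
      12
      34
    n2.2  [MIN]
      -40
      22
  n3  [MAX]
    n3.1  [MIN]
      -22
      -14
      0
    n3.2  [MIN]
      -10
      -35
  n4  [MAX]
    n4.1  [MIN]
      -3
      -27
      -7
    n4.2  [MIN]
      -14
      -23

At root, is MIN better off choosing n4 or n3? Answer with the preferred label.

n4.1 (MIN): min(-3, -27, -7) = -27
n4.2 (MIN): min(-14, -23) = -23
n4 (MAX): max(-27, -23) = -23
n3.1 (MIN): min(-22, -14, 0) = -22
n3.2 (MIN): min(-10, -35) = -35
n3 (MAX): max(-22, -35) = -22
MIN prefers the lower value; n4=-23, n3=-22. n4 is better since -23 < -22.

n4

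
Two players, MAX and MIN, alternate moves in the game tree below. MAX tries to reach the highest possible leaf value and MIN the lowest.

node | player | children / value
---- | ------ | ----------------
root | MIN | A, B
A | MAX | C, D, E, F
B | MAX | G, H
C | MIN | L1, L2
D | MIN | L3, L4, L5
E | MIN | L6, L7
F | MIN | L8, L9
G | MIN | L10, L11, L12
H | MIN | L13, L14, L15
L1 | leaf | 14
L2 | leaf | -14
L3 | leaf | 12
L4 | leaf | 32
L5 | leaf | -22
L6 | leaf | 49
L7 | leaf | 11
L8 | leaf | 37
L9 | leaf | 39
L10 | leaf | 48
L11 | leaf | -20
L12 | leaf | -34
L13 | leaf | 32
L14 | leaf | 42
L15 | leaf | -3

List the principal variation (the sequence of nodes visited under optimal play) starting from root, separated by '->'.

C (MIN): min(14, -14) = -14
D (MIN): min(12, 32, -22) = -22
E (MIN): min(49, 11) = 11
F (MIN): min(37, 39) = 37
A (MAX): max(-14, -22, 11, 37) = 37
G (MIN): min(48, -20, -34) = -34
H (MIN): min(32, 42, -3) = -3
B (MAX): max(-34, -3) = -3
root (MIN): min(37, -3) = -3
At root, MIN picks B (lowest: -3).
At B, MAX picks H (highest: -3).
At H, MIN picks L15 (lowest: -3).
Terminal value -3.

root -> B -> H -> L15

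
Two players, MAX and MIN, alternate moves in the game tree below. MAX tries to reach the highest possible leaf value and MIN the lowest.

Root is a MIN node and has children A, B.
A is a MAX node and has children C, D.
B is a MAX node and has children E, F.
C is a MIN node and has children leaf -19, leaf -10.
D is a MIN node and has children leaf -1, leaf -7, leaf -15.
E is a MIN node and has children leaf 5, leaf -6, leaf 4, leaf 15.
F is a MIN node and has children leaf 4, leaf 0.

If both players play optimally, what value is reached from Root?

-15

C (MIN): min(-19, -10) = -19
D (MIN): min(-1, -7, -15) = -15
A (MAX): max(-19, -15) = -15
E (MIN): min(5, -6, 4, 15) = -6
F (MIN): min(4, 0) = 0
B (MAX): max(-6, 0) = 0
Root (MIN): min(-15, 0) = -15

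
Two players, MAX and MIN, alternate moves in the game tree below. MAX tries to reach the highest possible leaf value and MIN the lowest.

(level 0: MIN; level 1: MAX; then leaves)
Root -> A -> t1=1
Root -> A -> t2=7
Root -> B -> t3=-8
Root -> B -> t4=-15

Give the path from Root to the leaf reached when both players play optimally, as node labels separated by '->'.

A (MAX): max(1, 7) = 7
B (MAX): max(-8, -15) = -8
Root (MIN): min(7, -8) = -8
At Root, MIN picks B (lowest: -8).
At B, MAX picks t3 (highest: -8).
Terminal value -8.

Root -> B -> t3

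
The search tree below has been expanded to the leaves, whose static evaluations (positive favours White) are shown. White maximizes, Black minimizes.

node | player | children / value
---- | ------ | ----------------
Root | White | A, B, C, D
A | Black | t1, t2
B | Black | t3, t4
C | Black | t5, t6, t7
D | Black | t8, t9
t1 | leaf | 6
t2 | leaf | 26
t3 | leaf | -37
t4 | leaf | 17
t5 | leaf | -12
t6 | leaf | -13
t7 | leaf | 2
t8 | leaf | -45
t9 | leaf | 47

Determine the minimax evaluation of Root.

6

A (Black): min(6, 26) = 6
B (Black): min(-37, 17) = -37
C (Black): min(-12, -13, 2) = -13
D (Black): min(-45, 47) = -45
Root (White): max(6, -37, -13, -45) = 6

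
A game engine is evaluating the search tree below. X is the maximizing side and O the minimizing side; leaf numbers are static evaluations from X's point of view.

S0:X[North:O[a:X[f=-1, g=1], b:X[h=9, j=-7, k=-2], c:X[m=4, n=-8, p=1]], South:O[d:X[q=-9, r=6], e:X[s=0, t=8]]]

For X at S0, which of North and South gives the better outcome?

South

a (X): max(-1, 1) = 1
b (X): max(9, -7, -2) = 9
c (X): max(4, -8, 1) = 4
North (O): min(1, 9, 4) = 1
d (X): max(-9, 6) = 6
e (X): max(0, 8) = 8
South (O): min(6, 8) = 6
X prefers the higher value; North=1, South=6. South is better since 6 > 1.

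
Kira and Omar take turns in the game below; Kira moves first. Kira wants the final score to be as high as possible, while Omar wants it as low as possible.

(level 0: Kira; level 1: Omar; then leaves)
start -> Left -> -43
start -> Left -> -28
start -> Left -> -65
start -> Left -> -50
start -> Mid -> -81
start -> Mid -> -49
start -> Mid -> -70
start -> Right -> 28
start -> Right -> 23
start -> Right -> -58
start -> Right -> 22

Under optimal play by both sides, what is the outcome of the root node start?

-58

Left (Omar): min(-43, -28, -65, -50) = -65
Mid (Omar): min(-81, -49, -70) = -81
Right (Omar): min(28, 23, -58, 22) = -58
start (Kira): max(-65, -81, -58) = -58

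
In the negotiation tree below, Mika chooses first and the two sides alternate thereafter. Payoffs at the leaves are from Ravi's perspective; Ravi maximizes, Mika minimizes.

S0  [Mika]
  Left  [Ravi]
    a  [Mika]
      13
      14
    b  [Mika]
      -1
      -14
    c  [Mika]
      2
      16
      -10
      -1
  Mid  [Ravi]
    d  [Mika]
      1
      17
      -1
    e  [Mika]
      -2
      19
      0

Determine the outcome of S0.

a (Mika): min(13, 14) = 13
b (Mika): min(-1, -14) = -14
c (Mika): min(2, 16, -10, -1) = -10
Left (Ravi): max(13, -14, -10) = 13
d (Mika): min(1, 17, -1) = -1
e (Mika): min(-2, 19, 0) = -2
Mid (Ravi): max(-1, -2) = -1
S0 (Mika): min(13, -1) = -1

-1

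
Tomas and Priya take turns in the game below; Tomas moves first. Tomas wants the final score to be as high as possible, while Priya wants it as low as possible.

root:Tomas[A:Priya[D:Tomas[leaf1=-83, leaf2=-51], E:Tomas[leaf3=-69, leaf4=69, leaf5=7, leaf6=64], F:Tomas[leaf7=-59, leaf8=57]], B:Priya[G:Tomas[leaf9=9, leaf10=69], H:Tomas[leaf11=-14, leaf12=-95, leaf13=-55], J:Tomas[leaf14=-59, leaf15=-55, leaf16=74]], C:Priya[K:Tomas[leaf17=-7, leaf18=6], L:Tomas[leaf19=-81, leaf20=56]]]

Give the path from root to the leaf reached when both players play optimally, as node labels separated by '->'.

D (Tomas): max(-83, -51) = -51
E (Tomas): max(-69, 69, 7, 64) = 69
F (Tomas): max(-59, 57) = 57
A (Priya): min(-51, 69, 57) = -51
G (Tomas): max(9, 69) = 69
H (Tomas): max(-14, -95, -55) = -14
J (Tomas): max(-59, -55, 74) = 74
B (Priya): min(69, -14, 74) = -14
K (Tomas): max(-7, 6) = 6
L (Tomas): max(-81, 56) = 56
C (Priya): min(6, 56) = 6
root (Tomas): max(-51, -14, 6) = 6
At root, Tomas picks C (highest: 6).
At C, Priya picks K (lowest: 6).
At K, Tomas picks leaf18 (highest: 6).
Terminal value 6.

root -> C -> K -> leaf18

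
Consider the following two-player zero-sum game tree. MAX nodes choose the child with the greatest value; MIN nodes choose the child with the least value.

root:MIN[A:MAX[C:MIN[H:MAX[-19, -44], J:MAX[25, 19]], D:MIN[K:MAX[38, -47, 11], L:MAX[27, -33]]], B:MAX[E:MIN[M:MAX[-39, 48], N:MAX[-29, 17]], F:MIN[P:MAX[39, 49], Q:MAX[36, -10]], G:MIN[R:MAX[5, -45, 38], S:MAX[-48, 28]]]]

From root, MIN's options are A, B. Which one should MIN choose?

A

H (MAX): max(-19, -44) = -19
J (MAX): max(25, 19) = 25
C (MIN): min(-19, 25) = -19
K (MAX): max(38, -47, 11) = 38
L (MAX): max(27, -33) = 27
D (MIN): min(38, 27) = 27
A (MAX): max(-19, 27) = 27
M (MAX): max(-39, 48) = 48
N (MAX): max(-29, 17) = 17
E (MIN): min(48, 17) = 17
P (MAX): max(39, 49) = 49
Q (MAX): max(36, -10) = 36
F (MIN): min(49, 36) = 36
R (MAX): max(5, -45, 38) = 38
S (MAX): max(-48, 28) = 28
G (MIN): min(38, 28) = 28
B (MAX): max(17, 36, 28) = 36
root (MIN): min(27, 36) = 27
MIN at root wants the lowest of {A=27, B=36}, so chooses A.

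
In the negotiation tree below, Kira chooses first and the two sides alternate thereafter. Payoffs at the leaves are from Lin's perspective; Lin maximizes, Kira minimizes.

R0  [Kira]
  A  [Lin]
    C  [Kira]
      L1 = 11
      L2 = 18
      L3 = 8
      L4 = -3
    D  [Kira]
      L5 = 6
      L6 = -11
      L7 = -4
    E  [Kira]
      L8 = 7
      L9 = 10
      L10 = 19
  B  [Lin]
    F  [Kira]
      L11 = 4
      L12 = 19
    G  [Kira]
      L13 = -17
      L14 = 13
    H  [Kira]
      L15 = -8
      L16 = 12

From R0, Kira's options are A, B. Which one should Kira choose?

C (Kira): min(11, 18, 8, -3) = -3
D (Kira): min(6, -11, -4) = -11
E (Kira): min(7, 10, 19) = 7
A (Lin): max(-3, -11, 7) = 7
F (Kira): min(4, 19) = 4
G (Kira): min(-17, 13) = -17
H (Kira): min(-8, 12) = -8
B (Lin): max(4, -17, -8) = 4
R0 (Kira): min(7, 4) = 4
Kira at R0 wants the lowest of {A=7, B=4}, so chooses B.

B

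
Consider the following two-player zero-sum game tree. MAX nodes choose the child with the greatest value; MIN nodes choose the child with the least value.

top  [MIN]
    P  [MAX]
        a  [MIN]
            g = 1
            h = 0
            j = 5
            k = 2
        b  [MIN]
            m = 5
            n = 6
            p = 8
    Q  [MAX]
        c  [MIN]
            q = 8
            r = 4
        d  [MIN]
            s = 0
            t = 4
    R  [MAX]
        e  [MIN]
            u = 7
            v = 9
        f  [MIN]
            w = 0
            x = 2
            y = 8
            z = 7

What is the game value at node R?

e (MIN): min(7, 9) = 7
f (MIN): min(0, 2, 8, 7) = 0
R (MAX): max(7, 0) = 7

7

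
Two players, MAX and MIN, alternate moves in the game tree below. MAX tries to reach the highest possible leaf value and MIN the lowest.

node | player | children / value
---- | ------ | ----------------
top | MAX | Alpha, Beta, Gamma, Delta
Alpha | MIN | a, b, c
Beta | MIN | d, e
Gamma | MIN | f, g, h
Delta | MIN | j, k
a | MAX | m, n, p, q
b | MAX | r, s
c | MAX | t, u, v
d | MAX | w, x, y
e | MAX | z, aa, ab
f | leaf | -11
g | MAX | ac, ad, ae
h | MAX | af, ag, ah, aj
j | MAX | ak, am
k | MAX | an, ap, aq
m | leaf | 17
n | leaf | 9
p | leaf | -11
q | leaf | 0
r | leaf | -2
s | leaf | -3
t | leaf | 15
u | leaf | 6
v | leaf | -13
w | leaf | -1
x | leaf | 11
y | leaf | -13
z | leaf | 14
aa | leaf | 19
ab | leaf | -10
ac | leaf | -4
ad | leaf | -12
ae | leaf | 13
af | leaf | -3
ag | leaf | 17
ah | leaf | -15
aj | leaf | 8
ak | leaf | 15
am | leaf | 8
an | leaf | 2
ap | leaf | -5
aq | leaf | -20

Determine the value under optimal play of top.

a (MAX): max(17, 9, -11, 0) = 17
b (MAX): max(-2, -3) = -2
c (MAX): max(15, 6, -13) = 15
Alpha (MIN): min(17, -2, 15) = -2
d (MAX): max(-1, 11, -13) = 11
e (MAX): max(14, 19, -10) = 19
Beta (MIN): min(11, 19) = 11
g (MAX): max(-4, -12, 13) = 13
h (MAX): max(-3, 17, -15, 8) = 17
Gamma (MIN): min(-11, 13, 17) = -11
j (MAX): max(15, 8) = 15
k (MAX): max(2, -5, -20) = 2
Delta (MIN): min(15, 2) = 2
top (MAX): max(-2, 11, -11, 2) = 11

11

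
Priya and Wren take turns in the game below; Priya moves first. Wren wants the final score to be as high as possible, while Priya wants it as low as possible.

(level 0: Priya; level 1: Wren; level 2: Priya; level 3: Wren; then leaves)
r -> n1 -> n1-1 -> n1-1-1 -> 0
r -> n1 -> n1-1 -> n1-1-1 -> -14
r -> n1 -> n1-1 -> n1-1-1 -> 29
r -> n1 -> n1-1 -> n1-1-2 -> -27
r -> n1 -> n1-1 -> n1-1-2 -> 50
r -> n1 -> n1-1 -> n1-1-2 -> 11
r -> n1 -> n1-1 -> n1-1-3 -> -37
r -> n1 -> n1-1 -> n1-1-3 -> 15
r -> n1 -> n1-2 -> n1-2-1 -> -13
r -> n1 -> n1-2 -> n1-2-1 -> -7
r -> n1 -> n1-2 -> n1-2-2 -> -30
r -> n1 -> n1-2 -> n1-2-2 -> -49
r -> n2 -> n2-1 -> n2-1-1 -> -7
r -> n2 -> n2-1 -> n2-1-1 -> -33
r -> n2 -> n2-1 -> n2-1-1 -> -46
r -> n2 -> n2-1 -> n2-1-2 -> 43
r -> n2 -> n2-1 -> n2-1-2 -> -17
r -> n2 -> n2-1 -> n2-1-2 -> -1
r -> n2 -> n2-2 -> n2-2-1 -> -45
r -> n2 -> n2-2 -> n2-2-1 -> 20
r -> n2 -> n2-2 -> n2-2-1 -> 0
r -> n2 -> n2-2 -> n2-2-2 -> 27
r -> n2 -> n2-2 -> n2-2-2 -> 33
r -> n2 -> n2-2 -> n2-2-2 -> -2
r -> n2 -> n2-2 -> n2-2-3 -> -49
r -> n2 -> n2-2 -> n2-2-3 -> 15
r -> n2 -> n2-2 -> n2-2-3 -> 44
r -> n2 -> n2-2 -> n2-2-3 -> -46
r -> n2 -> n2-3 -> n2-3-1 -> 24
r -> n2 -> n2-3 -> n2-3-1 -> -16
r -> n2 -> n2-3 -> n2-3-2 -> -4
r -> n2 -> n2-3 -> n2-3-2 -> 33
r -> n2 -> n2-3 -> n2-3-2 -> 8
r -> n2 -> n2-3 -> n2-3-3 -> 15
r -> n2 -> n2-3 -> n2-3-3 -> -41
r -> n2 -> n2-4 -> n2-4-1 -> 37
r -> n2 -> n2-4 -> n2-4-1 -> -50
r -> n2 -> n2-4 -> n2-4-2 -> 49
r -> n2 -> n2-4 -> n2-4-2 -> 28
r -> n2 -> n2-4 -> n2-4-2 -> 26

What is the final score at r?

15

n1-1-1 (Wren): max(0, -14, 29) = 29
n1-1-2 (Wren): max(-27, 50, 11) = 50
n1-1-3 (Wren): max(-37, 15) = 15
n1-1 (Priya): min(29, 50, 15) = 15
n1-2-1 (Wren): max(-13, -7) = -7
n1-2-2 (Wren): max(-30, -49) = -30
n1-2 (Priya): min(-7, -30) = -30
n1 (Wren): max(15, -30) = 15
n2-1-1 (Wren): max(-7, -33, -46) = -7
n2-1-2 (Wren): max(43, -17, -1) = 43
n2-1 (Priya): min(-7, 43) = -7
n2-2-1 (Wren): max(-45, 20, 0) = 20
n2-2-2 (Wren): max(27, 33, -2) = 33
n2-2-3 (Wren): max(-49, 15, 44, -46) = 44
n2-2 (Priya): min(20, 33, 44) = 20
n2-3-1 (Wren): max(24, -16) = 24
n2-3-2 (Wren): max(-4, 33, 8) = 33
n2-3-3 (Wren): max(15, -41) = 15
n2-3 (Priya): min(24, 33, 15) = 15
n2-4-1 (Wren): max(37, -50) = 37
n2-4-2 (Wren): max(49, 28, 26) = 49
n2-4 (Priya): min(37, 49) = 37
n2 (Wren): max(-7, 20, 15, 37) = 37
r (Priya): min(15, 37) = 15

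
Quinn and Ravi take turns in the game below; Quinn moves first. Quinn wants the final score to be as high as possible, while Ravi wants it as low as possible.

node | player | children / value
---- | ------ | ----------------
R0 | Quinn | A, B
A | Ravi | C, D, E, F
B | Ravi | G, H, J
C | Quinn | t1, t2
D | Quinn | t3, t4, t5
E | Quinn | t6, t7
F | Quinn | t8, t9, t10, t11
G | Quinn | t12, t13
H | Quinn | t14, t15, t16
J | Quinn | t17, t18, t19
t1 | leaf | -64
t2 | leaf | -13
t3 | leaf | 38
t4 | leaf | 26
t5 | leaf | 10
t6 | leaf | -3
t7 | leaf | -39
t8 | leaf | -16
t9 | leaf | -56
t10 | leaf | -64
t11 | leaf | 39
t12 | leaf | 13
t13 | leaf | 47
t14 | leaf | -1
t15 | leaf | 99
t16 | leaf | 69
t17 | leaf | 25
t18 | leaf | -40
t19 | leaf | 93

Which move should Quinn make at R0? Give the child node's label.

C (Quinn): max(-64, -13) = -13
D (Quinn): max(38, 26, 10) = 38
E (Quinn): max(-3, -39) = -3
F (Quinn): max(-16, -56, -64, 39) = 39
A (Ravi): min(-13, 38, -3, 39) = -13
G (Quinn): max(13, 47) = 47
H (Quinn): max(-1, 99, 69) = 99
J (Quinn): max(25, -40, 93) = 93
B (Ravi): min(47, 99, 93) = 47
R0 (Quinn): max(-13, 47) = 47
Quinn at R0 wants the highest of {A=-13, B=47}, so chooses B.

B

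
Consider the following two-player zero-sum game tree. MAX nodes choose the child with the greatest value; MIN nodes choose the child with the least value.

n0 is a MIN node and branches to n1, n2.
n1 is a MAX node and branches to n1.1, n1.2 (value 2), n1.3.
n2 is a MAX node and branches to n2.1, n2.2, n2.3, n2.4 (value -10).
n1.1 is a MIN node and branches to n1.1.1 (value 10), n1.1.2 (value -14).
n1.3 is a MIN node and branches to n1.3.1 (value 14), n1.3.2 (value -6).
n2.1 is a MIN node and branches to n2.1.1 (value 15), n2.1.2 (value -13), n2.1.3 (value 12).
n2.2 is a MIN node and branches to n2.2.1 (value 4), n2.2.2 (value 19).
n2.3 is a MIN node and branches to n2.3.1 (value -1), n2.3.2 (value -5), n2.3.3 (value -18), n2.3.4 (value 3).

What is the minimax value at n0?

2

n1.1 (MIN): min(10, -14) = -14
n1.3 (MIN): min(14, -6) = -6
n1 (MAX): max(-14, 2, -6) = 2
n2.1 (MIN): min(15, -13, 12) = -13
n2.2 (MIN): min(4, 19) = 4
n2.3 (MIN): min(-1, -5, -18, 3) = -18
n2 (MAX): max(-13, 4, -18, -10) = 4
n0 (MIN): min(2, 4) = 2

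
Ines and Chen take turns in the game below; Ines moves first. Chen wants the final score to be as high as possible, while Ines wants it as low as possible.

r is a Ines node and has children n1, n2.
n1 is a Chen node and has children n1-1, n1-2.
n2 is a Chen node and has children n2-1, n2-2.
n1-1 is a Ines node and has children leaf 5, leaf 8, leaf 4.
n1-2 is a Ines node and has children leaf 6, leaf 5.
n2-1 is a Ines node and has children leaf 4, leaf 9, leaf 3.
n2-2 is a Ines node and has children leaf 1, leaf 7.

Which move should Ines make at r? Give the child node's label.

n1-1 (Ines): min(5, 8, 4) = 4
n1-2 (Ines): min(6, 5) = 5
n1 (Chen): max(4, 5) = 5
n2-1 (Ines): min(4, 9, 3) = 3
n2-2 (Ines): min(1, 7) = 1
n2 (Chen): max(3, 1) = 3
r (Ines): min(5, 3) = 3
Ines at r wants the lowest of {n1=5, n2=3}, so chooses n2.

n2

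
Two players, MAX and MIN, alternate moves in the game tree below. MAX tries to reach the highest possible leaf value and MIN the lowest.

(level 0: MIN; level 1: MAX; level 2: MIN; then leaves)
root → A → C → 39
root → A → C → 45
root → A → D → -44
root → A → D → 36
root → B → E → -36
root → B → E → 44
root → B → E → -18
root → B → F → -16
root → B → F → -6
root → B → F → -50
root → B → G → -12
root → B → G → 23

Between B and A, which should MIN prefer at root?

E (MIN): min(-36, 44, -18) = -36
F (MIN): min(-16, -6, -50) = -50
G (MIN): min(-12, 23) = -12
B (MAX): max(-36, -50, -12) = -12
C (MIN): min(39, 45) = 39
D (MIN): min(-44, 36) = -44
A (MAX): max(39, -44) = 39
MIN prefers the lower value; B=-12, A=39. B is better since -12 < 39.

B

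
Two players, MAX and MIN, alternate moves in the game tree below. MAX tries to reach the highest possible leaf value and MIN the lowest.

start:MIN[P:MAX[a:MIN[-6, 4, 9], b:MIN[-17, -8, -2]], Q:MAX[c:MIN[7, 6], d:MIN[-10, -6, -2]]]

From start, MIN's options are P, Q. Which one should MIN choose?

P

a (MIN): min(-6, 4, 9) = -6
b (MIN): min(-17, -8, -2) = -17
P (MAX): max(-6, -17) = -6
c (MIN): min(7, 6) = 6
d (MIN): min(-10, -6, -2) = -10
Q (MAX): max(6, -10) = 6
start (MIN): min(-6, 6) = -6
MIN at start wants the lowest of {P=-6, Q=6}, so chooses P.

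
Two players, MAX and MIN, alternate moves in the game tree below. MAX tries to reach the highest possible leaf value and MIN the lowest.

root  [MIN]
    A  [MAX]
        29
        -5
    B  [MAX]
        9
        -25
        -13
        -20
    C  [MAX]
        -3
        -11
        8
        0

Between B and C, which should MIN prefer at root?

B (MAX): max(9, -25, -13, -20) = 9
C (MAX): max(-3, -11, 8, 0) = 8
MIN prefers the lower value; B=9, C=8. C is better since 8 < 9.

C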